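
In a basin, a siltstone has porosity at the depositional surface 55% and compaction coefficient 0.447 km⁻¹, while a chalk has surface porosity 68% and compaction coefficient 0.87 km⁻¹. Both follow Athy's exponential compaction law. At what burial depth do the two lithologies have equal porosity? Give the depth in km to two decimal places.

Set phi₀ₐ e^(−cₐZ) = phi₀ᵦ e^(−cᵦZ) ⇒ ln(phi₀ₐ/phi₀ᵦ) = (cₐ − cᵦ)·Z
Z = ln(0.55/0.68) / (0.447 − 0.87) = -0.2122 / -0.423 = 0.502 km

0.50 km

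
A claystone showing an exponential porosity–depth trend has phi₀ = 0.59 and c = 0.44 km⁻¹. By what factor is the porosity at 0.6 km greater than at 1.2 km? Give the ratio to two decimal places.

phi(Z₁)/phi(Z₂) = e^(−c·Z₁)/e^(−c·Z₂) = e^{c(Z₂−Z₁)}
= exp(0.44 × 0.6) = exp(0.264) = 1.3021

1.30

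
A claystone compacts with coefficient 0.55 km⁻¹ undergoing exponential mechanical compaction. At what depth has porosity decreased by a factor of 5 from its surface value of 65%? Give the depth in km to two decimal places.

2.93 km

φ/φ₀ = 1/5 ⇒ exp(−β·z) = 1/5 ⇒ z = ln(5) / β
z = 1.6094 / 0.55 = 2.926 km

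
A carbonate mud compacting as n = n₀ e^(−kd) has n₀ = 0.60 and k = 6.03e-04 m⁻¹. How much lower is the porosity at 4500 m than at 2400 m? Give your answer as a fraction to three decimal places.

0.101

Working in km (1 km = 1000 m; k in km⁻¹ = k in m⁻¹ × 1000):
n(2.4) = 0.6·e^(−0.603×2.4) = 0.1411
n(4.5) = 0.6·e^(−0.603×4.5) = 0.0398
Δn = 0.1411 − 0.0398 = 0.1014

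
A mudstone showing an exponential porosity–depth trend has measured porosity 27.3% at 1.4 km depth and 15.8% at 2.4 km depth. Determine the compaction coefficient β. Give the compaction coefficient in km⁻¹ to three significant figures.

0.547 km⁻¹

Athy: φ(z) = φ₀ e^(−βz) ⇒ φ₁/φ₂ = e^{β(z₂−z₁)} ⇒ β = ln(φ₁/φ₂)/(z₂−z₁)
β = ln(0.273/0.158) / (2.4 − 1.4) = ln(1.728) / 1 = 0.5469 / 1 = 0.5469 km⁻¹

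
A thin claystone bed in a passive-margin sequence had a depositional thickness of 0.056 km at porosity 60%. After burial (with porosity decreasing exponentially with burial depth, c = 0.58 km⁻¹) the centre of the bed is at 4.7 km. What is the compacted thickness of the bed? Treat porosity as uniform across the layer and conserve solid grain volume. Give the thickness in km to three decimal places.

Porosity at 4.7 km: phi = 0.6·exp(−0.58×4.7) = 0.0393
Solid-volume conservation: h(1−phi) = h₀(1−phi₀) ⇒ h = h₀·(1−phi₀)/(1−phi)
h = 0.056 × (1 − 0.6)/(1 − 0.0393) = 0.056 × 0.4164 = 0.0233 km

0.023 km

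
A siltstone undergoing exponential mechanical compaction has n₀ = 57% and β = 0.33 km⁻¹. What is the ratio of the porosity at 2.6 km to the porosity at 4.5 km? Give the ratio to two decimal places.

n(z₁)/n(z₂) = e^(−β·z₁)/e^(−β·z₂) = e^{β(z₂−z₁)}
= exp(0.33 × 1.9) = exp(0.627) = 1.8720

1.87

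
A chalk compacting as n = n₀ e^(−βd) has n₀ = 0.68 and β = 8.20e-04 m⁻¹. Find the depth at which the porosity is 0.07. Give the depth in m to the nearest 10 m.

Working in km (1 km = 1000 m; β in km⁻¹ = β in m⁻¹ × 1000):
Invert Athy's law: d = ln(n₀/n) / β
d = ln(0.68/0.07) / 0.82 = ln(9.714) / 0.82 = 2.2736 / 0.82 = 2.773 km

2770 m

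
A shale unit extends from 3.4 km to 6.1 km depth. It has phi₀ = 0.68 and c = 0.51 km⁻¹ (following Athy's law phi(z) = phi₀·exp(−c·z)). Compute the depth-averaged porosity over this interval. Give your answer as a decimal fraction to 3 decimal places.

⟨phi⟩ = (1/(z₂−z₁)) ∫ phi₀ e^(−cz) dz = phi₀·(e^(−c·z₁) − e^(−c·z₂)) / (c·(z₂−z₁))
e^(−0.51×3.4) = 0.1766; e^(−0.51×6.1) = 0.0446
⟨phi⟩ = 0.68 × (0.1766 − 0.0446) / (0.51 × 2.7) = 0.68 × 0.0959 = 0.0652

0.065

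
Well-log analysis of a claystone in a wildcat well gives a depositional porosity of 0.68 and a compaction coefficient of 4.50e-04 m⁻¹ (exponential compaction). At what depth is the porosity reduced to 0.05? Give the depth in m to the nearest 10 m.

5800 m

Working in km (1 km = 1000 m; k in km⁻¹ = k in m⁻¹ × 1000):
Invert Athy's law: d = ln(phi₀/phi) / k
d = ln(0.68/0.05) / 0.45 = ln(13.6) / 0.45 = 2.6101 / 0.45 = 5.800 km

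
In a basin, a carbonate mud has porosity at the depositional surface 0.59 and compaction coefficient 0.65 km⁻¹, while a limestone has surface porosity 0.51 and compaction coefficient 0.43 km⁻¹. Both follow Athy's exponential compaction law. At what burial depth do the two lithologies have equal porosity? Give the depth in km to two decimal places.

Set n₀ₐ e^(−βₐz) = n₀ᵦ e^(−βᵦz) ⇒ ln(n₀ₐ/n₀ᵦ) = (βₐ − βᵦ)·z
z = ln(0.59/0.51) / (0.65 − 0.43) = 0.1457 / 0.22 = 0.662 km

0.66 km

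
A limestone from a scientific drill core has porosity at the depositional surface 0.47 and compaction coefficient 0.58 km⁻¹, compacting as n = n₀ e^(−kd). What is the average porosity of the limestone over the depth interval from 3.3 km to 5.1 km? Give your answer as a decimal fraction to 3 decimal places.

0.043

⟨n⟩ = (1/(d₂−d₁)) ∫ n₀ e^(−kd) dd = n₀·(e^(−k·d₁) − e^(−k·d₂)) / (k·(d₂−d₁))
e^(−0.58×3.3) = 0.1475; e^(−0.58×5.1) = 0.0519
⟨n⟩ = 0.47 × (0.1475 − 0.0519) / (0.58 × 1.8) = 0.47 × 0.0915 = 0.0430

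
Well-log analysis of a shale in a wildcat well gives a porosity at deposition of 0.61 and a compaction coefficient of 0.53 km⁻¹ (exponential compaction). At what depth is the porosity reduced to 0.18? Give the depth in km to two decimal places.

Invert Athy's law: Z = ln(φ₀/φ) / β
Z = ln(0.61/0.18) / 0.53 = ln(3.389) / 0.53 = 1.2205 / 0.53 = 2.303 km

2.30 km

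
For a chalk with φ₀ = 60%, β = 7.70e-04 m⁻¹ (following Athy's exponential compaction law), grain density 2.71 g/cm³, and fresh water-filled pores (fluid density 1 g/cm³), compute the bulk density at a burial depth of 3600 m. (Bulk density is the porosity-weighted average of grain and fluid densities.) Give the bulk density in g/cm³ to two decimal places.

Working in km (1 km = 1000 m; β in km⁻¹ = β in m⁻¹ × 1000):
Porosity at depth: φ = 0.6·exp(−0.77×3.6) = 0.6×0.0625 = 0.0375
Bulk density: ρ_b = (1−φ)ρ_g + φ·ρ_f = 0.9625×2.71 + 0.0375×1
       = 2.608 + 0.038 = 2.646 g/cm³

2.65 g/cm³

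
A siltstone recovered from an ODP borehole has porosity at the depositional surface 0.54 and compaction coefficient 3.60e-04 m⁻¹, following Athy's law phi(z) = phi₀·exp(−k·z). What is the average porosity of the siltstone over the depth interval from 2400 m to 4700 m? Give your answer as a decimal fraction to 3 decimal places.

Working in km (1 km = 1000 m; k in km⁻¹ = k in m⁻¹ × 1000):
⟨phi⟩ = (1/(z₂−z₁)) ∫ phi₀ e^(−kz) dz = phi₀·(e^(−k·z₁) − e^(−k·z₂)) / (k·(z₂−z₁))
e^(−0.36×2.4) = 0.4215; e^(−0.36×4.7) = 0.1842
⟨phi⟩ = 0.54 × (0.4215 − 0.1842) / (0.36 × 2.3) = 0.54 × 0.2866 = 0.1548

0.155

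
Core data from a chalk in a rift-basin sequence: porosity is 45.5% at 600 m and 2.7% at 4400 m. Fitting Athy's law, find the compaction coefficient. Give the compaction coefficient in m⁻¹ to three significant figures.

0.000743 m⁻¹

Working in km (1 km = 1000 m; c in km⁻¹ = c in m⁻¹ × 1000):
Athy: n(d) = n₀ e^(−cd) ⇒ n₁/n₂ = e^{c(d₂−d₁)} ⇒ c = ln(n₁/n₂)/(d₂−d₁)
c = ln(0.455/0.027) / (4.4 − 0.6) = ln(16.85) / 3.8 = 2.8245 / 3.8 = 0.7433 km⁻¹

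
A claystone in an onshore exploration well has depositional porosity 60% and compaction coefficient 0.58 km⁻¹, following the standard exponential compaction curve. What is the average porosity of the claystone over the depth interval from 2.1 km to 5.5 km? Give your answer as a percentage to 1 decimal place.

7.7%

⟨phi⟩ = (1/(d₂−d₁)) ∫ phi₀ e^(−kd) dd = phi₀·(e^(−k·d₁) − e^(−k·d₂)) / (k·(d₂−d₁))
e^(−0.58×2.1) = 0.2958; e^(−0.58×5.5) = 0.0412
⟨phi⟩ = 0.6 × (0.2958 − 0.0412) / (0.58 × 3.4) = 0.6 × 0.1291 = 0.0775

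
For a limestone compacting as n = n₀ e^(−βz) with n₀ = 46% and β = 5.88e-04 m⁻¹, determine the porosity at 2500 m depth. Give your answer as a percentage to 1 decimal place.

Working in km (1 km = 1000 m; β in km⁻¹ = β in m⁻¹ × 1000):
n = n₀·exp(−β·z) = 0.46 × exp(−0.588 × 2.5) = 0.46 × exp(−1.47)
  = 0.46 × 0.2299 = 0.1058

10.6%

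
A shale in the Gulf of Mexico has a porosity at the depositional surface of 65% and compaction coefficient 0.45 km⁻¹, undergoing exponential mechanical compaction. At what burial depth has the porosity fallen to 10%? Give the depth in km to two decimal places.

Invert Athy's law: z = ln(φ₀/φ) / c
z = ln(0.65/0.1) / 0.45 = ln(6.5) / 0.45 = 1.8718 / 0.45 = 4.160 km

4.16 km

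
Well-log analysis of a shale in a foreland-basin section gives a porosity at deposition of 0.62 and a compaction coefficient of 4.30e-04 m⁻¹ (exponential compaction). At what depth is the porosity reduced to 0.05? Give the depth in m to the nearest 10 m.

Working in km (1 km = 1000 m; c in km⁻¹ = c in m⁻¹ × 1000):
Invert Athy's law: Z = ln(phi₀/phi) / c
Z = ln(0.62/0.05) / 0.43 = ln(12.4) / 0.43 = 2.5177 / 0.43 = 5.855 km

5860 m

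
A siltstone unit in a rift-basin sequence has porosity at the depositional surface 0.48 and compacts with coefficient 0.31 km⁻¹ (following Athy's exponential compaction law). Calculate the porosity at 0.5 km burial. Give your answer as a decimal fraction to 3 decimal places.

phi = phi₀·exp(−c·z) = 0.48 × exp(−0.31 × 0.5) = 0.48 × exp(−0.155)
  = 0.48 × 0.8564 = 0.4111

0.411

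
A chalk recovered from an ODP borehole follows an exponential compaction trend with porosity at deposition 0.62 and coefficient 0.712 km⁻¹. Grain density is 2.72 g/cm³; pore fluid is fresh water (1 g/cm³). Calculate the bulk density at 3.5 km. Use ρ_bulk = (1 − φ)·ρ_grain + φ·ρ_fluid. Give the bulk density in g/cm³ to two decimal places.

2.63 g/cm³

Porosity at depth: n = 0.62·exp(−0.712×3.5) = 0.62×0.0827 = 0.0513
Bulk density: ρ_b = (1−n)ρ_g + n·ρ_f = 0.9487×2.72 + 0.0513×1
       = 2.580 + 0.051 = 2.632 g/cm³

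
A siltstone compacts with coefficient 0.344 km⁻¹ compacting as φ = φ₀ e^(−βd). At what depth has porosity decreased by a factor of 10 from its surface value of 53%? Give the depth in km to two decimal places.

6.69 km

φ/φ₀ = 1/10 ⇒ exp(−β·d) = 1/10 ⇒ d = ln(10) / β
d = 2.3026 / 0.344 = 6.694 km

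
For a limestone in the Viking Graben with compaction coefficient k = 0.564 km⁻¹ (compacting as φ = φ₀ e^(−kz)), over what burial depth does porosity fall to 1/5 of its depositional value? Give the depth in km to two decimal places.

2.85 km

φ/φ₀ = 1/5 ⇒ exp(−k·z) = 1/5 ⇒ z = ln(5) / k
z = 1.6094 / 0.564 = 2.854 km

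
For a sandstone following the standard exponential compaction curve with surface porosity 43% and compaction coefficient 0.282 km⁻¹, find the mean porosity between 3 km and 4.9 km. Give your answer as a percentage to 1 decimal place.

⟨n⟩ = (1/(Z₂−Z₁)) ∫ n₀ e^(−kZ) dZ = n₀·(e^(−k·Z₁) − e^(−k·Z₂)) / (k·(Z₂−Z₁))
e^(−0.282×3) = 0.4291; e^(−0.282×4.9) = 0.2511
⟨n⟩ = 0.43 × (0.4291 − 0.2511) / (0.282 × 1.9) = 0.43 × 0.3322 = 0.1429

14.3%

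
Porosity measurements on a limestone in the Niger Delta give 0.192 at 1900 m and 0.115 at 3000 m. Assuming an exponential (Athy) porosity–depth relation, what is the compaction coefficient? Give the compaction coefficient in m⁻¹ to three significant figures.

Working in km (1 km = 1000 m; c in km⁻¹ = c in m⁻¹ × 1000):
Athy: n(Z) = n₀ e^(−cZ) ⇒ n₁/n₂ = e^{c(Z₂−Z₁)} ⇒ c = ln(n₁/n₂)/(Z₂−Z₁)
c = ln(0.192/0.115) / (3 − 1.9) = ln(1.67) / 1.1 = 0.5126 / 1.1 = 0.466 km⁻¹

0.000466 m⁻¹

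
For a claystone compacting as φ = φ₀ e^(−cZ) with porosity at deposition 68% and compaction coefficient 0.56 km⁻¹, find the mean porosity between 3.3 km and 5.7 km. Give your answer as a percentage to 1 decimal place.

5.9%

⟨φ⟩ = (1/(Z₂−Z₁)) ∫ φ₀ e^(−cZ) dZ = φ₀·(e^(−c·Z₁) − e^(−c·Z₂)) / (c·(Z₂−Z₁))
e^(−0.56×3.3) = 0.1576; e^(−0.56×5.7) = 0.0411
⟨φ⟩ = 0.68 × (0.1576 − 0.0411) / (0.56 × 2.4) = 0.68 × 0.0867 = 0.0589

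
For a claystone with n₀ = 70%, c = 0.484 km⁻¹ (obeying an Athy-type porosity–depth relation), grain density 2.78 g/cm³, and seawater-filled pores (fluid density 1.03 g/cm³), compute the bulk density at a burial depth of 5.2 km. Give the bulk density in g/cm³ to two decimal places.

Porosity at depth: n = 0.7·exp(−0.484×5.2) = 0.7×0.0807 = 0.0565
Bulk density: ρ_b = (1−n)ρ_g + n·ρ_f = 0.9435×2.78 + 0.0565×1.03
       = 2.623 + 0.058 = 2.681 g/cm³

2.68 g/cm³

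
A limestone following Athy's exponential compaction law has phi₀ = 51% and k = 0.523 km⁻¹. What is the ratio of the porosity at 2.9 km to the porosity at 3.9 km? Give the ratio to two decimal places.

phi(d₁)/phi(d₂) = e^(−k·d₁)/e^(−k·d₂) = e^{k(d₂−d₁)}
= exp(0.523 × 1) = exp(0.523) = 1.6871

1.69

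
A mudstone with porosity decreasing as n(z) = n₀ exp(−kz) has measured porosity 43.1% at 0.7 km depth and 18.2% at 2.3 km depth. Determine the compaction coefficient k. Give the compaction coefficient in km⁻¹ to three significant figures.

0.539 km⁻¹

Athy: n(z) = n₀ e^(−kz) ⇒ n₁/n₂ = e^{k(z₂−z₁)} ⇒ k = ln(n₁/n₂)/(z₂−z₁)
k = ln(0.431/0.182) / (2.3 − 0.7) = ln(2.368) / 1.6 = 0.8621 / 1.6 = 0.5388 km⁻¹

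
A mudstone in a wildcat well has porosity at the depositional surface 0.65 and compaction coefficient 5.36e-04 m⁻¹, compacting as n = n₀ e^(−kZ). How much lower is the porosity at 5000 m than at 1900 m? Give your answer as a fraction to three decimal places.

Working in km (1 km = 1000 m; k in km⁻¹ = k in m⁻¹ × 1000):
n(1.9) = 0.65·e^(−0.536×1.9) = 0.2348
n(5) = 0.65·e^(−0.536×5) = 0.0446
Δn = 0.2348 − 0.0446 = 0.1902

0.190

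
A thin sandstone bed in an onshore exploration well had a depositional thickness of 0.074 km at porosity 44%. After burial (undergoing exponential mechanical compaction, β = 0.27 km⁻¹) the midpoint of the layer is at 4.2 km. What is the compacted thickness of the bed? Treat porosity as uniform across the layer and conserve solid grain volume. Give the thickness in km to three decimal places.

0.048 km

Porosity at 4.2 km: n = 0.44·exp(−0.27×4.2) = 0.1416
Solid-volume conservation: h(1−n) = h₀(1−n₀) ⇒ h = h₀·(1−n₀)/(1−n)
h = 0.074 × (1 − 0.44)/(1 − 0.1416) = 0.074 × 0.6524 = 0.0483 km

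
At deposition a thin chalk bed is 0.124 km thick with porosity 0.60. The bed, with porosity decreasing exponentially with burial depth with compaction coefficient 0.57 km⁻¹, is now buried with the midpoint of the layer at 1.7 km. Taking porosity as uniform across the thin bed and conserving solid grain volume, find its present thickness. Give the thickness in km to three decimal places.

0.064 km

Porosity at 1.7 km: n = 0.6·exp(−0.57×1.7) = 0.2277
Solid-volume conservation: h(1−n) = h₀(1−n₀) ⇒ h = h₀·(1−n₀)/(1−n)
h = 0.124 × (1 − 0.6)/(1 − 0.2277) = 0.124 × 0.5179 = 0.0642 km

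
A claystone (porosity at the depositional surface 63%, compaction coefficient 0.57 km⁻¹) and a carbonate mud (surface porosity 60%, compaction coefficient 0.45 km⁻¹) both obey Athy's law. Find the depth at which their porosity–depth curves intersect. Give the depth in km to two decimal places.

Set φ₀ₐ e^(−βₐz) = φ₀ᵦ e^(−βᵦz) ⇒ ln(φ₀ₐ/φ₀ᵦ) = (βₐ − βᵦ)·z
z = ln(0.63/0.6) / (0.57 − 0.45) = 0.0488 / 0.12 = 0.407 km

0.41 km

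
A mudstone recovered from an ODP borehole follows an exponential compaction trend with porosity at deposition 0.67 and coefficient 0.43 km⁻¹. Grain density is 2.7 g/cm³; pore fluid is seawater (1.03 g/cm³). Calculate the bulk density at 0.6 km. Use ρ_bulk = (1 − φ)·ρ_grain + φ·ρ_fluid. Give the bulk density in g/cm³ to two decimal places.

Porosity at depth: φ = 0.67·exp(−0.43×0.6) = 0.67×0.7726 = 0.5176
Bulk density: ρ_b = (1−φ)ρ_g + φ·ρ_f = 0.4824×2.7 + 0.5176×1.03
       = 1.302 + 0.533 = 1.836 g/cm³

1.84 g/cm³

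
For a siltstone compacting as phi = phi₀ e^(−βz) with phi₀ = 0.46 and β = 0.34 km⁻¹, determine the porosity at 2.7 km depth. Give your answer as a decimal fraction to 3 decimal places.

phi = phi₀·exp(−β·z) = 0.46 × exp(−0.34 × 2.7) = 0.46 × exp(−0.918)
  = 0.46 × 0.3993 = 0.1837

0.184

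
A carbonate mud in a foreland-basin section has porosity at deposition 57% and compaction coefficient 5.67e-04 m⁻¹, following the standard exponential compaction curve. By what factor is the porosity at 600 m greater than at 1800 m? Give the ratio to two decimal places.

1.97

Working in km (1 km = 1000 m; k in km⁻¹ = k in m⁻¹ × 1000):
φ(Z₁)/φ(Z₂) = e^(−k·Z₁)/e^(−k·Z₂) = e^{k(Z₂−Z₁)}
= exp(0.567 × 1.2) = exp(0.6804) = 1.9747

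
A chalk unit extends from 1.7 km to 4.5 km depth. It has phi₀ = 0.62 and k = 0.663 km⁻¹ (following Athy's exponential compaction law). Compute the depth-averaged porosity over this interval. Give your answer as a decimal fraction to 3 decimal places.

⟨phi⟩ = (1/(z₂−z₁)) ∫ phi₀ e^(−kz) dz = phi₀·(e^(−k·z₁) − e^(−k·z₂)) / (k·(z₂−z₁))
e^(−0.663×1.7) = 0.3240; e^(−0.663×4.5) = 0.0506
⟨phi⟩ = 0.62 × (0.3240 − 0.0506) / (0.663 × 2.8) = 0.62 × 0.1473 = 0.0913

0.091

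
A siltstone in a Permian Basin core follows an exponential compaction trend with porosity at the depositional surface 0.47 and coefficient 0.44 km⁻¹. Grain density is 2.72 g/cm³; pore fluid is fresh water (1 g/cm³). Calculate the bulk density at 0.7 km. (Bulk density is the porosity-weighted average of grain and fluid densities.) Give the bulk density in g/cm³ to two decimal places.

2.13 g/cm³

Porosity at depth: n = 0.47·exp(−0.44×0.7) = 0.47×0.7349 = 0.3454
Bulk density: ρ_b = (1−n)ρ_g + n·ρ_f = 0.6546×2.72 + 0.3454×1
       = 1.780 + 0.345 = 2.126 g/cm³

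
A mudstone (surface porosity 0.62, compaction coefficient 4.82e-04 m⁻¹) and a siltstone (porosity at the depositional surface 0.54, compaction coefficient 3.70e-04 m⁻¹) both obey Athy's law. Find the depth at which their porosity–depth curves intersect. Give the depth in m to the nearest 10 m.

1230 m

Working in km (1 km = 1000 m; c in km⁻¹ = c in m⁻¹ × 1000):
Set n₀ₐ e^(−cₐz) = n₀ᵦ e^(−cᵦz) ⇒ ln(n₀ₐ/n₀ᵦ) = (cₐ − cᵦ)·z
z = ln(0.62/0.54) / (0.482 − 0.37) = 0.1382 / 0.112 = 1.233 km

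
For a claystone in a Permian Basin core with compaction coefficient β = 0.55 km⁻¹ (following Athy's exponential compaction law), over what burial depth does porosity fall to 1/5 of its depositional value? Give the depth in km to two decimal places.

n/n₀ = 1/5 ⇒ exp(−β·d) = 1/5 ⇒ d = ln(5) / β
d = 1.6094 / 0.55 = 2.926 km

2.93 km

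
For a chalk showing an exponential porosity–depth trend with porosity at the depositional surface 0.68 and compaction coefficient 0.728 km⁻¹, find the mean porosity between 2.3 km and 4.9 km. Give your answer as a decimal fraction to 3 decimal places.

⟨n⟩ = (1/(d₂−d₁)) ∫ n₀ e^(−βd) dd = n₀·(e^(−β·d₁) − e^(−β·d₂)) / (β·(d₂−d₁))
e^(−0.728×2.3) = 0.1874; e^(−0.728×4.9) = 0.0282
⟨n⟩ = 0.68 × (0.1874 − 0.0282) / (0.728 × 2.6) = 0.68 × 0.0841 = 0.0572

0.057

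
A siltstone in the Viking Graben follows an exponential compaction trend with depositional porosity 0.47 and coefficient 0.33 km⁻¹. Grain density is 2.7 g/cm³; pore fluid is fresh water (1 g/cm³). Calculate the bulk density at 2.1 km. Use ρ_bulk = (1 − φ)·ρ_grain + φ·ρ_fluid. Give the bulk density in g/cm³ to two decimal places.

2.30 g/cm³

Porosity at depth: n = 0.47·exp(−0.33×2.1) = 0.47×0.5001 = 0.2350
Bulk density: ρ_b = (1−n)ρ_g + n·ρ_f = 0.7650×2.7 + 0.2350×1
       = 2.065 + 0.235 = 2.300 g/cm³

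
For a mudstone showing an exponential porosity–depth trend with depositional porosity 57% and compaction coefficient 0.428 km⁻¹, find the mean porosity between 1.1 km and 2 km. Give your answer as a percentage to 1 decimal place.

⟨phi⟩ = (1/(d₂−d₁)) ∫ phi₀ e^(−kd) dd = phi₀·(e^(−k·d₁) − e^(−k·d₂)) / (k·(d₂−d₁))
e^(−0.428×1.1) = 0.6245; e^(−0.428×2) = 0.4249
⟨phi⟩ = 0.57 × (0.6245 − 0.4249) / (0.428 × 0.9) = 0.57 × 0.5183 = 0.2954

29.5%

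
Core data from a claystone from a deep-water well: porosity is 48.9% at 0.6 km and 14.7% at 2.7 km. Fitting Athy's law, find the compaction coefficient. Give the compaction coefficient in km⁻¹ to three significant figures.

Athy: φ(d) = φ₀ e^(−cd) ⇒ φ₁/φ₂ = e^{c(d₂−d₁)} ⇒ c = ln(φ₁/φ₂)/(d₂−d₁)
c = ln(0.489/0.147) / (2.7 − 0.6) = ln(3.327) / 2.1 = 1.2019 / 2.1 = 0.5723 km⁻¹

0.572 km⁻¹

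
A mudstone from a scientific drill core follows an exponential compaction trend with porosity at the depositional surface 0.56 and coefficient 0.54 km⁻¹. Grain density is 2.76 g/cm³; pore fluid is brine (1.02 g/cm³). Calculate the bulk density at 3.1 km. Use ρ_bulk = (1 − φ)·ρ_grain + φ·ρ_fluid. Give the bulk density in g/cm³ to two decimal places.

2.58 g/cm³

Porosity at depth: φ = 0.56·exp(−0.54×3.1) = 0.56×0.1875 = 0.1050
Bulk density: ρ_b = (1−φ)ρ_g + φ·ρ_f = 0.8950×2.76 + 0.1050×1.02
       = 2.470 + 0.107 = 2.577 g/cm³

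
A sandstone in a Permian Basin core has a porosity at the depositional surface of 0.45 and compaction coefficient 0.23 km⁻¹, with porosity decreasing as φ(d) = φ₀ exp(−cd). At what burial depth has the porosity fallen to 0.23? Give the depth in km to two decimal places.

2.92 km

Invert Athy's law: d = ln(φ₀/φ) / c
d = ln(0.45/0.23) / 0.23 = ln(1.957) / 0.23 = 0.6712 / 0.23 = 2.918 km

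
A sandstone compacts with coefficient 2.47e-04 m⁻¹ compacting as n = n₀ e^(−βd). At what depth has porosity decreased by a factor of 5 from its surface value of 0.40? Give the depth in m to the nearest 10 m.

6520 m

Working in km (1 km = 1000 m; β in km⁻¹ = β in m⁻¹ × 1000):
n/n₀ = 1/5 ⇒ exp(−β·d) = 1/5 ⇒ d = ln(5) / β
d = 1.6094 / 0.247 = 6.516 km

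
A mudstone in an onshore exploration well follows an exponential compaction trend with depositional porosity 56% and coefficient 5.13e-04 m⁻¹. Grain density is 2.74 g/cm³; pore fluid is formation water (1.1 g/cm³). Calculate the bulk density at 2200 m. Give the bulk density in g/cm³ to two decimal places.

Working in km (1 km = 1000 m; c in km⁻¹ = c in m⁻¹ × 1000):
Porosity at depth: n = 0.56·exp(−0.513×2.2) = 0.56×0.3235 = 0.1812
Bulk density: ρ_b = (1−n)ρ_g + n·ρ_f = 0.8188×2.74 + 0.1812×1.1
       = 2.244 + 0.199 = 2.443 g/cm³

2.44 g/cm³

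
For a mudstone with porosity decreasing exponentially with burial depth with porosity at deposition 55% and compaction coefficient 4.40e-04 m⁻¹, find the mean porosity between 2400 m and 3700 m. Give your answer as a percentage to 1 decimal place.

Working in km (1 km = 1000 m; c in km⁻¹ = c in m⁻¹ × 1000):
⟨n⟩ = (1/(Z₂−Z₁)) ∫ n₀ e^(−cZ) dZ = n₀·(e^(−c·Z₁) − e^(−c·Z₂)) / (c·(Z₂−Z₁))
e^(−0.44×2.4) = 0.3478; e^(−0.44×3.7) = 0.1963
⟨n⟩ = 0.55 × (0.3478 − 0.1963) / (0.44 × 1.3) = 0.55 × 0.2649 = 0.1457

14.6%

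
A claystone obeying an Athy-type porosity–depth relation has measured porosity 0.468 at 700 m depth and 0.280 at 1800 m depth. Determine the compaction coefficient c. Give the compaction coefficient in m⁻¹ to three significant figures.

Working in km (1 km = 1000 m; c in km⁻¹ = c in m⁻¹ × 1000):
Athy: n(Z) = n₀ e^(−cZ) ⇒ n₁/n₂ = e^{c(Z₂−Z₁)} ⇒ c = ln(n₁/n₂)/(Z₂−Z₁)
c = ln(0.468/0.28) / (1.8 − 0.7) = ln(1.671) / 1.1 = 0.5137 / 1.1 = 0.467 km⁻¹

0.000467 m⁻¹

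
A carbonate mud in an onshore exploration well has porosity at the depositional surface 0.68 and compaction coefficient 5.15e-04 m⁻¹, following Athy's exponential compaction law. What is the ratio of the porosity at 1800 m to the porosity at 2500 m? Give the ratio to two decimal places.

Working in km (1 km = 1000 m; c in km⁻¹ = c in m⁻¹ × 1000):
n(z₁)/n(z₂) = e^(−c·z₁)/e^(−c·z₂) = e^{c(z₂−z₁)}
= exp(0.515 × 0.7) = exp(0.3605) = 1.4340

1.43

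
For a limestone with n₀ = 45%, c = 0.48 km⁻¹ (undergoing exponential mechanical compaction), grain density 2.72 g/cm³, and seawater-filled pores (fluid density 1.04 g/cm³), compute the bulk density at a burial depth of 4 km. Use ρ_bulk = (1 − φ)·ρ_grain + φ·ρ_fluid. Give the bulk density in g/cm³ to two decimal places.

Porosity at depth: n = 0.45·exp(−0.48×4) = 0.45×0.1466 = 0.0660
Bulk density: ρ_b = (1−n)ρ_g + n·ρ_f = 0.9340×2.72 + 0.0660×1.04
       = 2.541 + 0.069 = 2.609 g/cm³

2.61 g/cm³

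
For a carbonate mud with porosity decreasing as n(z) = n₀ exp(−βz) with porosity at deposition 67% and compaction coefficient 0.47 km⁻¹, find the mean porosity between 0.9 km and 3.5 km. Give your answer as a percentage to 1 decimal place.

⟨n⟩ = (1/(z₂−z₁)) ∫ n₀ e^(−βz) dz = n₀·(e^(−β·z₁) − e^(−β·z₂)) / (β·(z₂−z₁))
e^(−0.47×0.9) = 0.6551; e^(−0.47×3.5) = 0.1930
⟨n⟩ = 0.67 × (0.6551 − 0.1930) / (0.47 × 2.6) = 0.67 × 0.3781 = 0.2533

25.3%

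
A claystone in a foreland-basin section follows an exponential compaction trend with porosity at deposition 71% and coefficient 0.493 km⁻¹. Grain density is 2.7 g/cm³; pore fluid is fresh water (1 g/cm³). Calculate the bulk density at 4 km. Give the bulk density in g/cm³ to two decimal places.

Porosity at depth: φ = 0.71·exp(−0.493×4) = 0.71×0.1392 = 0.0988
Bulk density: ρ_b = (1−φ)ρ_g + φ·ρ_f = 0.9012×2.7 + 0.0988×1
       = 2.433 + 0.099 = 2.532 g/cm³

2.53 g/cm³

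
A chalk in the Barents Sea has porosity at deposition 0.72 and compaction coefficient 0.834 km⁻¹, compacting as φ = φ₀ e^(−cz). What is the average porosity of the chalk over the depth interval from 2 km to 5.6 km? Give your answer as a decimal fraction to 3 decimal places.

⟨φ⟩ = (1/(z₂−z₁)) ∫ φ₀ e^(−cz) dz = φ₀·(e^(−c·z₁) − e^(−c·z₂)) / (c·(z₂−z₁))
e^(−0.834×2) = 0.1886; e^(−0.834×5.6) = 0.0094
⟨φ⟩ = 0.72 × (0.1886 − 0.0094) / (0.834 × 3.6) = 0.72 × 0.0597 = 0.0430

0.043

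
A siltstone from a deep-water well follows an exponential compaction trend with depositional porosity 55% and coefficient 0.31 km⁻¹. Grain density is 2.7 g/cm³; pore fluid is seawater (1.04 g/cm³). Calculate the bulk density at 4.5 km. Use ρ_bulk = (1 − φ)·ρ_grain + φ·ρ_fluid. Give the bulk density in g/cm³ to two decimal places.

Porosity at depth: φ = 0.55·exp(−0.31×4.5) = 0.55×0.2478 = 0.1363
Bulk density: ρ_b = (1−φ)ρ_g + φ·ρ_f = 0.8637×2.7 + 0.1363×1.04
       = 2.332 + 0.142 = 2.474 g/cm³

2.47 g/cm³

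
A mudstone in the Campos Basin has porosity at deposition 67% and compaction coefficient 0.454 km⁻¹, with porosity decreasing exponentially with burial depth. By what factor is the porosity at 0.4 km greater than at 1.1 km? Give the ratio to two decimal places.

1.37

φ(Z₁)/φ(Z₂) = e^(−c·Z₁)/e^(−c·Z₂) = e^{c(Z₂−Z₁)}
= exp(0.454 × 0.7) = exp(0.3178) = 1.3741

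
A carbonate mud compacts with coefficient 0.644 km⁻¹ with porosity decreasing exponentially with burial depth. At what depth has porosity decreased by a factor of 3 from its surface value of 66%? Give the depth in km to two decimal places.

φ/φ₀ = 1/3 ⇒ exp(−k·z) = 1/3 ⇒ z = ln(3) / k
z = 1.0986 / 0.644 = 1.706 km

1.71 km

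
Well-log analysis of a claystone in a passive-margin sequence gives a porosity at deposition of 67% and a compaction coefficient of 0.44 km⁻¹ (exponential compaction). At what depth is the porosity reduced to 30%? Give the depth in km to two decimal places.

1.83 km

Invert Athy's law: Z = ln(phi₀/phi) / k
Z = ln(0.67/0.3) / 0.44 = ln(2.233) / 0.44 = 0.8035 / 0.44 = 1.826 km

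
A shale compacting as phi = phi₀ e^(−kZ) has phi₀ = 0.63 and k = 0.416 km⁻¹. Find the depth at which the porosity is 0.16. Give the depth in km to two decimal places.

Invert Athy's law: Z = ln(phi₀/phi) / k
Z = ln(0.63/0.16) / 0.416 = ln(3.938) / 0.416 = 1.3705 / 0.416 = 3.295 km

3.29 km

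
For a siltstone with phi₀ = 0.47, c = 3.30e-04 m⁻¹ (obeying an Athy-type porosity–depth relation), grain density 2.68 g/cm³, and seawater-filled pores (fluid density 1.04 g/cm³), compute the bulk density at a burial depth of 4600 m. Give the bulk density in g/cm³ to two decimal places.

2.51 g/cm³

Working in km (1 km = 1000 m; c in km⁻¹ = c in m⁻¹ × 1000):
Porosity at depth: phi = 0.47·exp(−0.33×4.6) = 0.47×0.2191 = 0.1030
Bulk density: ρ_b = (1−phi)ρ_g + phi·ρ_f = 0.8970×2.68 + 0.1030×1.04
       = 2.404 + 0.107 = 2.511 g/cm³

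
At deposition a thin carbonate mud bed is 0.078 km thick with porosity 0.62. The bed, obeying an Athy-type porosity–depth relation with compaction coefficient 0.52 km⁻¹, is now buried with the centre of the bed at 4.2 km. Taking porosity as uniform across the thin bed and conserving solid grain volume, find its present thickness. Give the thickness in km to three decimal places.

Porosity at 4.2 km: n = 0.62·exp(−0.52×4.2) = 0.0698
Solid-volume conservation: h(1−n) = h₀(1−n₀) ⇒ h = h₀·(1−n₀)/(1−n)
h = 0.078 × (1 − 0.62)/(1 − 0.0698) = 0.078 × 0.4085 = 0.0319 km

0.032 km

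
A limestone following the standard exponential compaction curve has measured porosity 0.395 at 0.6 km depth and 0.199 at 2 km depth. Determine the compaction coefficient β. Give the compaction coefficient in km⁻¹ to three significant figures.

0.490 km⁻¹

Athy: phi(Z) = phi₀ e^(−βZ) ⇒ phi₁/phi₂ = e^{β(Z₂−Z₁)} ⇒ β = ln(phi₁/phi₂)/(Z₂−Z₁)
β = ln(0.395/0.199) / (2 − 0.6) = ln(1.985) / 1.4 = 0.6856 / 1.4 = 0.4897 km⁻¹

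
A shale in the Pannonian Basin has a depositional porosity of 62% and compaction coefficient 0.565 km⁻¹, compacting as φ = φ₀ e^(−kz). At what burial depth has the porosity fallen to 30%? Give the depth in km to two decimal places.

Invert Athy's law: z = ln(φ₀/φ) / k
z = ln(0.62/0.3) / 0.565 = ln(2.067) / 0.565 = 0.7259 / 0.565 = 1.285 km

1.28 km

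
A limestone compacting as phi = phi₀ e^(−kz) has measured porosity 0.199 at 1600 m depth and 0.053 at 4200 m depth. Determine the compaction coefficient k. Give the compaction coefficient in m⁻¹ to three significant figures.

0.000509 m⁻¹

Working in km (1 km = 1000 m; k in km⁻¹ = k in m⁻¹ × 1000):
Athy: phi(z) = phi₀ e^(−kz) ⇒ phi₁/phi₂ = e^{k(z₂−z₁)} ⇒ k = ln(phi₁/phi₂)/(z₂−z₁)
k = ln(0.199/0.053) / (4.2 − 1.6) = ln(3.755) / 2.6 = 1.3230 / 2.6 = 0.5089 km⁻¹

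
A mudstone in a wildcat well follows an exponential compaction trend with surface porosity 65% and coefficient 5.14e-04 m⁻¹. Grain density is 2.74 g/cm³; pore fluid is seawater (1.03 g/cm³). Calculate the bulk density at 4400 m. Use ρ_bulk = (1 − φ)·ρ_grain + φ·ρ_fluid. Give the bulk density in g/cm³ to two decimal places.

Working in km (1 km = 1000 m; k in km⁻¹ = k in m⁻¹ × 1000):
Porosity at depth: φ = 0.65·exp(−0.514×4.4) = 0.65×0.1042 = 0.0677
Bulk density: ρ_b = (1−φ)ρ_g + φ·ρ_f = 0.9323×2.74 + 0.0677×1.03
       = 2.554 + 0.070 = 2.624 g/cm³

2.62 g/cm³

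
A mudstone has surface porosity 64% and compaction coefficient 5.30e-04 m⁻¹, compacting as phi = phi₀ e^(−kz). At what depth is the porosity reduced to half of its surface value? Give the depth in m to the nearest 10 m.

Working in km (1 km = 1000 m; k in km⁻¹ = k in m⁻¹ × 1000):
phi/phi₀ = 1/2 ⇒ exp(−k·z) = 1/2 ⇒ z = ln(2) / k
z = 0.6931 / 0.53 = 1.308 km

1310 m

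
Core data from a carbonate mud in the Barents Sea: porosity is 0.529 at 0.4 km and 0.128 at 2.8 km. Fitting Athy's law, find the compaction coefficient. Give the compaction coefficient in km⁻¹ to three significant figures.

Athy: n(d) = n₀ e^(−cd) ⇒ n₁/n₂ = e^{c(d₂−d₁)} ⇒ c = ln(n₁/n₂)/(d₂−d₁)
c = ln(0.529/0.128) / (2.8 − 0.4) = ln(4.133) / 2.4 = 1.4190 / 2.4 = 0.5912 km⁻¹

0.591 km⁻¹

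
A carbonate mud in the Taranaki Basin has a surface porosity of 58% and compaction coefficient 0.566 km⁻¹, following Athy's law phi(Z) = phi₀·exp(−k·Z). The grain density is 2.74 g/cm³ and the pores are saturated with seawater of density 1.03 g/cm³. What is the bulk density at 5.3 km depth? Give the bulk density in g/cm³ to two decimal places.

2.69 g/cm³

Porosity at depth: phi = 0.58·exp(−0.566×5.3) = 0.58×0.0498 = 0.0289
Bulk density: ρ_b = (1−phi)ρ_g + phi·ρ_f = 0.9711×2.74 + 0.0289×1.03
       = 2.661 + 0.030 = 2.691 g/cm³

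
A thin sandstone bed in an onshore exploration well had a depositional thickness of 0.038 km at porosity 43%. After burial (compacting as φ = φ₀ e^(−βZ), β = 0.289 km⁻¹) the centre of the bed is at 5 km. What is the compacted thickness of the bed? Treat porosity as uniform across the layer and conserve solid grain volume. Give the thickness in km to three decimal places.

Porosity at 5 km: φ = 0.43·exp(−0.289×5) = 0.1014
Solid-volume conservation: h(1−φ) = h₀(1−φ₀) ⇒ h = h₀·(1−φ₀)/(1−φ)
h = 0.038 × (1 − 0.43)/(1 − 0.1014) = 0.038 × 0.6343 = 0.0241 km

0.024 km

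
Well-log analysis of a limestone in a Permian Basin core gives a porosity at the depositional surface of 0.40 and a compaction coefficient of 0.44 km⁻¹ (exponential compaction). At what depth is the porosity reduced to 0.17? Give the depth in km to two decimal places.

Invert Athy's law: d = ln(φ₀/φ) / β
d = ln(0.4/0.17) / 0.44 = ln(2.353) / 0.44 = 0.8557 / 0.44 = 1.945 km

1.94 km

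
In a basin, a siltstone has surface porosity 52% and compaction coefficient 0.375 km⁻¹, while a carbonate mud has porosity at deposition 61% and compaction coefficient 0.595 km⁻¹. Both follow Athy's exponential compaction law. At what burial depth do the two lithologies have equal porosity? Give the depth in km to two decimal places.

Set φ₀ₐ e^(−cₐZ) = φ₀ᵦ e^(−cᵦZ) ⇒ ln(φ₀ₐ/φ₀ᵦ) = (cₐ − cᵦ)·Z
Z = ln(0.52/0.61) / (0.375 − 0.595) = -0.1596 / -0.22 = 0.726 km

0.73 km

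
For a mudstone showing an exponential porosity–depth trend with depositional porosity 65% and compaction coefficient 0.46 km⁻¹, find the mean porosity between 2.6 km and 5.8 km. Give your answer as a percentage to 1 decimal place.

10.3%

⟨phi⟩ = (1/(z₂−z₁)) ∫ phi₀ e^(−cz) dz = phi₀·(e^(−c·z₁) − e^(−c·z₂)) / (c·(z₂−z₁))
e^(−0.46×2.6) = 0.3024; e^(−0.46×5.8) = 0.0694
⟨phi⟩ = 0.65 × (0.3024 − 0.0694) / (0.46 × 3.2) = 0.65 × 0.1583 = 0.1029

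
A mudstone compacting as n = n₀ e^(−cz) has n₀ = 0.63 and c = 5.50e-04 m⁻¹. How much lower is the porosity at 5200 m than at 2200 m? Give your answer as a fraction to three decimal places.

Working in km (1 km = 1000 m; c in km⁻¹ = c in m⁻¹ × 1000):
n(2.2) = 0.63·e^(−0.55×2.2) = 0.1879
n(5.2) = 0.63·e^(−0.55×5.2) = 0.0361
Δn = 0.1879 − 0.0361 = 0.1518

0.152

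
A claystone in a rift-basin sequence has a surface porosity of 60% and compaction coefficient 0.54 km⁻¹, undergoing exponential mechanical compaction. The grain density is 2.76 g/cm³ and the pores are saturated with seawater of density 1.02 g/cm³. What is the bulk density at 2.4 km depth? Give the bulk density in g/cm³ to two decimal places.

Porosity at depth: phi = 0.6·exp(−0.54×2.4) = 0.6×0.2736 = 0.1642
Bulk density: ρ_b = (1−phi)ρ_g + phi·ρ_f = 0.8358×2.76 + 0.1642×1.02
       = 2.307 + 0.167 = 2.474 g/cm³

2.47 g/cm³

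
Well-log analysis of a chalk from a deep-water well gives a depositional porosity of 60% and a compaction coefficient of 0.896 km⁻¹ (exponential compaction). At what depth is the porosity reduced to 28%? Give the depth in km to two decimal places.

0.85 km

Invert Athy's law: Z = ln(φ₀/φ) / c
Z = ln(0.6/0.28) / 0.896 = ln(2.143) / 0.896 = 0.7621 / 0.896 = 0.851 km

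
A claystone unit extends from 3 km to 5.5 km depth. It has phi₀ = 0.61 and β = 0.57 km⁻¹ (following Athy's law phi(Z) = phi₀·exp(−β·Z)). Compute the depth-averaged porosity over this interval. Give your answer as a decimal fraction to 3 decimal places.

⟨phi⟩ = (1/(Z₂−Z₁)) ∫ phi₀ e^(−βZ) dZ = phi₀·(e^(−β·Z₁) − e^(−β·Z₂)) / (β·(Z₂−Z₁))
e^(−0.57×3) = 0.1809; e^(−0.57×5.5) = 0.0435
⟨phi⟩ = 0.61 × (0.1809 − 0.0435) / (0.57 × 2.5) = 0.61 × 0.0964 = 0.0588

0.059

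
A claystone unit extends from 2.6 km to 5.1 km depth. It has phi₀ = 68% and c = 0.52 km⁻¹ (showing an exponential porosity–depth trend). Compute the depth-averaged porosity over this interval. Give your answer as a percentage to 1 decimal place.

9.8%

⟨phi⟩ = (1/(d₂−d₁)) ∫ phi₀ e^(−cd) dd = phi₀·(e^(−c·d₁) − e^(−c·d₂)) / (c·(d₂−d₁))
e^(−0.52×2.6) = 0.2587; e^(−0.52×5.1) = 0.0705
⟨phi⟩ = 0.68 × (0.2587 − 0.0705) / (0.52 × 2.5) = 0.68 × 0.1448 = 0.0984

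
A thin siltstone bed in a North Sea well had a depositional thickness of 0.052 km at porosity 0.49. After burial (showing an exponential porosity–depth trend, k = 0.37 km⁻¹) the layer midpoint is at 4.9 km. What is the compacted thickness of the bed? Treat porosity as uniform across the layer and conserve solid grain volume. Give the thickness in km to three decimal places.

0.029 km

Porosity at 4.9 km: φ = 0.49·exp(−0.37×4.9) = 0.0800
Solid-volume conservation: h(1−φ) = h₀(1−φ₀) ⇒ h = h₀·(1−φ₀)/(1−φ)
h = 0.052 × (1 − 0.49)/(1 − 0.0800) = 0.052 × 0.5543 = 0.0288 km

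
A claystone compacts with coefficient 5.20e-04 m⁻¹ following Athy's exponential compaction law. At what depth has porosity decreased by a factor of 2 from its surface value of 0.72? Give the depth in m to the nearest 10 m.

Working in km (1 km = 1000 m; β in km⁻¹ = β in m⁻¹ × 1000):
phi/phi₀ = 1/2 ⇒ exp(−β·z) = 1/2 ⇒ z = ln(2) / β
z = 0.6931 / 0.52 = 1.333 km

1330 m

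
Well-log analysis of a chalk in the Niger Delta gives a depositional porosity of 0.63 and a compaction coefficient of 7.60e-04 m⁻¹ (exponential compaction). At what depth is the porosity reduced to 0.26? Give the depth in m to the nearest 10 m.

Working in km (1 km = 1000 m; k in km⁻¹ = k in m⁻¹ × 1000):
Invert Athy's law: z = ln(φ₀/φ) / k
z = ln(0.63/0.26) / 0.76 = ln(2.423) / 0.76 = 0.8850 / 0.76 = 1.165 km

1160 m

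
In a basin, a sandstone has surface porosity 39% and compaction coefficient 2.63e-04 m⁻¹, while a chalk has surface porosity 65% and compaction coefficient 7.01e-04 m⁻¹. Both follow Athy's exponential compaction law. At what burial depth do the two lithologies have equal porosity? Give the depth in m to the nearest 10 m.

Working in km (1 km = 1000 m; β in km⁻¹ = β in m⁻¹ × 1000):
Set n₀ₐ e^(−βₐz) = n₀ᵦ e^(−βᵦz) ⇒ ln(n₀ₐ/n₀ᵦ) = (βₐ − βᵦ)·z
z = ln(0.39/0.65) / (0.263 − 0.701) = -0.5108 / -0.438 = 1.166 km

1170 m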